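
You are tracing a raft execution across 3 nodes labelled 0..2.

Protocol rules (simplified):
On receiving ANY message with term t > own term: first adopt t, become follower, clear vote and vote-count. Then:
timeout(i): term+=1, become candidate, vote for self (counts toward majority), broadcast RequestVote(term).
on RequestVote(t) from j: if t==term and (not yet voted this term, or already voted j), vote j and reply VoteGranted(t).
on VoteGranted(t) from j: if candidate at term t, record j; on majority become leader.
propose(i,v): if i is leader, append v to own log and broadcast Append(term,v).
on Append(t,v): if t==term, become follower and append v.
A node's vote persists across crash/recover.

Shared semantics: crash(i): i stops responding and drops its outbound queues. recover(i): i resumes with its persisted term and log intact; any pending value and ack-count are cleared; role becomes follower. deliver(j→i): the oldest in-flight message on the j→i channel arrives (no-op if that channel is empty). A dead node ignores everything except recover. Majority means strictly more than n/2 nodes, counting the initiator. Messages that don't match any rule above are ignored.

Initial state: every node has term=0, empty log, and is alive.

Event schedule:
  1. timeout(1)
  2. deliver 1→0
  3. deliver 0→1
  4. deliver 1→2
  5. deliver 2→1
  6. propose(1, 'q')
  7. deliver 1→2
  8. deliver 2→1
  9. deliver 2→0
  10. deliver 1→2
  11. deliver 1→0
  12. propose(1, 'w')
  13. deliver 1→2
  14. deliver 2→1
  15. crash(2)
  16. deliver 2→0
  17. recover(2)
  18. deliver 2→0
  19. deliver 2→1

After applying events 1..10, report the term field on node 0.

1

[1] timeout(1) → N1(cand t1 [-])
[2] deliver 1→0 → N0(foll t1 [-])
[3] deliver 0→1 → N1(lead t1 [-])
[4] deliver 1→2 → N2(foll t1 [-])
[5] deliver 2→1 → ∅
[6] propose(1,'q') → N1(lead t1 [q])
[7] deliver 1→2 → N2(foll t1 [q])
[8] deliver 2→1 → ∅
[9] deliver 2→0 → ∅
[10] deliver 1→2 → ∅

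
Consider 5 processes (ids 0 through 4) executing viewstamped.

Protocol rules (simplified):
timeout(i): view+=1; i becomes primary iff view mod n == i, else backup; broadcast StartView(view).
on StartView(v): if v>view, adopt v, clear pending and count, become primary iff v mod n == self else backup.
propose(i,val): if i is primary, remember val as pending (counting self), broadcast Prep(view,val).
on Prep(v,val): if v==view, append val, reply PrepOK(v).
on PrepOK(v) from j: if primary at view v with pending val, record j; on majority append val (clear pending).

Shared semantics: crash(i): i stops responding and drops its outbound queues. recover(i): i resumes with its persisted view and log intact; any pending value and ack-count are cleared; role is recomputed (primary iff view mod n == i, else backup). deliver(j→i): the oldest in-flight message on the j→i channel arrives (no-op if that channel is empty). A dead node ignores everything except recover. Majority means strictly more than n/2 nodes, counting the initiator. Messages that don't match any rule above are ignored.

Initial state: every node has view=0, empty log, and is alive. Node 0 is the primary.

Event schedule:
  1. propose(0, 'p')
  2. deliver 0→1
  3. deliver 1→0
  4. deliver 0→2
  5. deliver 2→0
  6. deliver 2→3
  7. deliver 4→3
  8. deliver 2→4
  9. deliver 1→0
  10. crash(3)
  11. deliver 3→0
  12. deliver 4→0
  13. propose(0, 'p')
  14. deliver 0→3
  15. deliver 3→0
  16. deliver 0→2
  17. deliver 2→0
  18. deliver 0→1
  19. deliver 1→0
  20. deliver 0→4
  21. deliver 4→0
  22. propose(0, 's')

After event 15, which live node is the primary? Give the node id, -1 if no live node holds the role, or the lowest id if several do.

0

[1] propose(0,'p') → ∅
[2] deliver 0→1 → N1(back v0 [p])
[3] deliver 1→0 → ∅
[4] deliver 0→2 → N2(back v0 [p])
[5] deliver 2→0 → N0(prim v0 [p])
[6] deliver 2→3 → ∅
[7] deliver 4→3 → ∅
[8] deliver 2→4 → ∅
[9] deliver 1→0 → ∅
[10] crash(3) → N3(✗back v0 [-])
[11] deliver 3→0 → ∅
[12] deliver 4→0 → ∅
[13] propose(0,'p') → ∅
[14] deliver 0→3 → ∅
[15] deliver 3→0 → ∅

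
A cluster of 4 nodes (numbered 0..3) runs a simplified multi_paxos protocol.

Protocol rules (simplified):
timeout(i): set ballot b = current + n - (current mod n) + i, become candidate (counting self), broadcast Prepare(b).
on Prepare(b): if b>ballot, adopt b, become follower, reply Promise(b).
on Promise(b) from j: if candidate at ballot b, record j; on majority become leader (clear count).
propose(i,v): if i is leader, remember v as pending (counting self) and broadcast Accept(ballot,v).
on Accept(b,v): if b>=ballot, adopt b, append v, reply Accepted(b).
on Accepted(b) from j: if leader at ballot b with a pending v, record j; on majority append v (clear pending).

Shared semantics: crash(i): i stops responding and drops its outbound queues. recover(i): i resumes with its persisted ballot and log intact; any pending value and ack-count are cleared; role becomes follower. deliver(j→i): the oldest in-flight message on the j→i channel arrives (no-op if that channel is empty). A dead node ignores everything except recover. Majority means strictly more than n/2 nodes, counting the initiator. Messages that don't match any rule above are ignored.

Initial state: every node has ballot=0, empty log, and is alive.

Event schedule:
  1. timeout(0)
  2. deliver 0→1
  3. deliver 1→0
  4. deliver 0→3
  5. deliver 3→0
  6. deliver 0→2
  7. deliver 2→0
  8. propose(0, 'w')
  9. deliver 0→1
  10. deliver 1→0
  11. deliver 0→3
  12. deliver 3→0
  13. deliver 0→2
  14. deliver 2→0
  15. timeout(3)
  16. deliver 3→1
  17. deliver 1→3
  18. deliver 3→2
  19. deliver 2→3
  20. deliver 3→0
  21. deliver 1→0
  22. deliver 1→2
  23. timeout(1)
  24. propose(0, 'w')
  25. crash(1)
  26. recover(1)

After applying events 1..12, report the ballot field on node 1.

4

e1 timeout(0): 0[cand,b=4,-]
e2 deliver 0→1: 1[foll,b=4,-]
e3 deliver 1→0: ·
e4 deliver 0→3: 3[foll,b=4,-]
e5 deliver 3→0: 0[lead,b=4,-]
e6 deliver 0→2: 2[foll,b=4,-]
e7 deliver 2→0: ·
e8 propose(0,'w'): ·
e9 deliver 0→1: 1[foll,b=4,w]
e10 deliver 1→0: ·
e11 deliver 0→3: 3[foll,b=4,w]
e12 deliver 3→0: 0[lead,b=4,w]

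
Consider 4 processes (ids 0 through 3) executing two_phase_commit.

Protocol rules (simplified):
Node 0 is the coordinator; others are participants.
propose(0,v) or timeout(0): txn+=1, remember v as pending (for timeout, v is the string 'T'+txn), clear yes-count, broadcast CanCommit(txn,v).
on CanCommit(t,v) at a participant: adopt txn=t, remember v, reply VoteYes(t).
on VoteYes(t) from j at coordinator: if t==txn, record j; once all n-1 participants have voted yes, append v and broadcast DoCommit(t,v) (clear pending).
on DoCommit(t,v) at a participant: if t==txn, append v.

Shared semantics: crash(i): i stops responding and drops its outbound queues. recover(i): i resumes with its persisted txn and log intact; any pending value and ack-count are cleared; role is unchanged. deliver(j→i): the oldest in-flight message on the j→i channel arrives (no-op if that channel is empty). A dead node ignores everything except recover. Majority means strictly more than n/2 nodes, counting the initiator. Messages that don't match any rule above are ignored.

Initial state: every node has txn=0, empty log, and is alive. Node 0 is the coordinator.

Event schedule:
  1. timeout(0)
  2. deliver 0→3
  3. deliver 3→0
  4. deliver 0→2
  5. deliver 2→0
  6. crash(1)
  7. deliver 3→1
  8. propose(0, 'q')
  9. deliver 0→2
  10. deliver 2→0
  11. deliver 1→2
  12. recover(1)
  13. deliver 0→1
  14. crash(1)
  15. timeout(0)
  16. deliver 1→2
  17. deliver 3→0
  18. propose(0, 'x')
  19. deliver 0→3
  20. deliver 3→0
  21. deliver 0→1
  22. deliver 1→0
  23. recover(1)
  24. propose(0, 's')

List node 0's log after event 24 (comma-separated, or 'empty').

empty

1. timeout(0):  <0:coor t1 ->
2. deliver 0→3:  <3:part t1 ->
3. deliver 3→0:  nop
4. deliver 0→2:  <2:part t1 ->
5. deliver 2→0:  nop
6. crash(1):  <1:✗part t0 ->
7. deliver 3→1:  nop
8. propose(0,'q'):  <0:coor t2 ->
9. deliver 0→2:  <2:part t2 ->
10. deliver 2→0:  nop
11. deliver 1→2:  nop
12. recover(1):  <1:part t0 ->
13. deliver 0→1:  <1:part t1 ->
14. crash(1):  <1:✗part t1 ->
15. timeout(0):  <0:coor t3 ->
16. deliver 1→2:  nop
17. deliver 3→0:  nop
18. propose(0,'x'):  <0:coor t4 ->
19. deliver 0→3:  <3:part t2 ->
20. deliver 3→0:  nop
21. deliver 0→1:  nop
22. deliver 1→0:  nop
23. recover(1):  <1:part t1 ->
24. propose(0,'s'):  <0:coor t5 ->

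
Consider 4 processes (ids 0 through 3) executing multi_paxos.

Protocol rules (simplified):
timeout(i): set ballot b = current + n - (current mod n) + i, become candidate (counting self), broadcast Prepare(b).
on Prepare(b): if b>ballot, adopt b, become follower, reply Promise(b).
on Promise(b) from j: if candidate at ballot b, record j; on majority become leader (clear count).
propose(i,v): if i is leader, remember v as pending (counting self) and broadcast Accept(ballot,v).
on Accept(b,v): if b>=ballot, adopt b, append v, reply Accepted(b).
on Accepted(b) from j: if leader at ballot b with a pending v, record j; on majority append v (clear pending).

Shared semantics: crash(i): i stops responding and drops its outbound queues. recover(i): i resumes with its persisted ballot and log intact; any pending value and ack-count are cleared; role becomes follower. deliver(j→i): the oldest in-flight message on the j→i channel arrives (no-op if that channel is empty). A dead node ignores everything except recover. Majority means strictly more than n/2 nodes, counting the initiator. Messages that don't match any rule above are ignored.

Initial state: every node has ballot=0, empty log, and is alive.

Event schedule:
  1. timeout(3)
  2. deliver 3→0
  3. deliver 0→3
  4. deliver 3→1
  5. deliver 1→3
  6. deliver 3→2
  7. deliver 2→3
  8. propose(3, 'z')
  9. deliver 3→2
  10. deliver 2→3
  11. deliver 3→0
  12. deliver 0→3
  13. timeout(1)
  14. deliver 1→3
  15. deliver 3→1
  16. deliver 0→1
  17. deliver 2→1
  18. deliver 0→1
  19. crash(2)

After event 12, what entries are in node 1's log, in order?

empty

step 1 timeout(3): 3={cand,b=7,log=-}
step 2 deliver 3→0: 0={foll,b=7,log=-}
step 3 deliver 0→3: —
step 4 deliver 3→1: 1={foll,b=7,log=-}
step 5 deliver 1→3: 3={lead,b=7,log=-}
step 6 deliver 3→2: 2={foll,b=7,log=-}
step 7 deliver 2→3: —
step 8 propose(3,'z'): —
step 9 deliver 3→2: 2={foll,b=7,log=z}
step 10 deliver 2→3: —
step 11 deliver 3→0: 0={foll,b=7,log=z}
step 12 deliver 0→3: 3={lead,b=7,log=z}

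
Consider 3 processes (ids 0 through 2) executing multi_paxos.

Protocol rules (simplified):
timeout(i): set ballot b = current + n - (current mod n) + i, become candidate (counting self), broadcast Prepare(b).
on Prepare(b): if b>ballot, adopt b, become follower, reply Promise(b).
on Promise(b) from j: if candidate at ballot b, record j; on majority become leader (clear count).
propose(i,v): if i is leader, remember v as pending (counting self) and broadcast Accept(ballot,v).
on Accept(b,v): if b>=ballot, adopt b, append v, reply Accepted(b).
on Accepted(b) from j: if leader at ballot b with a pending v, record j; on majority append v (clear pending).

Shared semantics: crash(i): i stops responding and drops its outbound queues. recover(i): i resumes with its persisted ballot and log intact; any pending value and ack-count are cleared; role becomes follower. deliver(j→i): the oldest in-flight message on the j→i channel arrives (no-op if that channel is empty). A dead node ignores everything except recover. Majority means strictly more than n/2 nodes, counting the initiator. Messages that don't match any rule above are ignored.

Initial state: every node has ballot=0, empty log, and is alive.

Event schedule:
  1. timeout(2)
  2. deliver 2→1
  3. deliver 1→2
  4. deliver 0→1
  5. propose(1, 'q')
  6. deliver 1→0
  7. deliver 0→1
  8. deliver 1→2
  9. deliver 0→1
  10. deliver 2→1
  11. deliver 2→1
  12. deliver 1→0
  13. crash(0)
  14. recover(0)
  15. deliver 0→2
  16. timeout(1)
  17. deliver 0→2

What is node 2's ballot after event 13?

5

1. timeout(2):  <2:cand b5 ->
2. deliver 2→1:  <1:foll b5 ->
3. deliver 1→2:  <2:lead b5 ->
4. deliver 0→1:  nop
5. propose(1,'q'):  nop
6. deliver 1→0:  nop
7. deliver 0→1:  nop
8. deliver 1→2:  nop
9. deliver 0→1:  nop
10. deliver 2→1:  nop
11. deliver 2→1:  nop
12. deliver 1→0:  nop
13. crash(0):  <0:✗foll b0 ->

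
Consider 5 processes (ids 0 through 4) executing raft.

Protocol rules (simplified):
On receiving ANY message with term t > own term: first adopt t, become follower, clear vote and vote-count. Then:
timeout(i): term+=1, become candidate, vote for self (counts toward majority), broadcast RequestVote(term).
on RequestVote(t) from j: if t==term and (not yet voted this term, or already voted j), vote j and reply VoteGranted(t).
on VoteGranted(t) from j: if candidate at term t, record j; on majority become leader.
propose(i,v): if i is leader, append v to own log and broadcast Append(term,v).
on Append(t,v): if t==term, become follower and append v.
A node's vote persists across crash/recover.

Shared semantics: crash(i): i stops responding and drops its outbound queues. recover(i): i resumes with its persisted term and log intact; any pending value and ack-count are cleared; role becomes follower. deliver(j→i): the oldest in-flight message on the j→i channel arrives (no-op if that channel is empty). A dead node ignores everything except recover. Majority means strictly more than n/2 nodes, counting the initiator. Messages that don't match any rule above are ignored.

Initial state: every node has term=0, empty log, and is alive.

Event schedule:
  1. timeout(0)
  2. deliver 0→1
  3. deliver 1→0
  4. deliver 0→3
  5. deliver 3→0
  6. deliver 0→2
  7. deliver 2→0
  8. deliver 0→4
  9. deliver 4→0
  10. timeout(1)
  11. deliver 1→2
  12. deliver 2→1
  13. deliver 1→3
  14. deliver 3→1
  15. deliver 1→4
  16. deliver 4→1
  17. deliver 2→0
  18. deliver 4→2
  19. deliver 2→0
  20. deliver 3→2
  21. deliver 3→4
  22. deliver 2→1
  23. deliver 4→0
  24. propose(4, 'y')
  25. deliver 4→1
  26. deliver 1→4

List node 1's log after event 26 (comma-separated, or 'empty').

empty

1. timeout(0):  <0:cand t1 ->
2. deliver 0→1:  <1:foll t1 ->
3. deliver 1→0:  nop
4. deliver 0→3:  <3:foll t1 ->
5. deliver 3→0:  <0:lead t1 ->
6. deliver 0→2:  <2:foll t1 ->
7. deliver 2→0:  nop
8. deliver 0→4:  <4:foll t1 ->
9. deliver 4→0:  nop
10. timeout(1):  <1:cand t2 ->
11. deliver 1→2:  <2:foll t2 ->
12. deliver 2→1:  nop
13. deliver 1→3:  <3:foll t2 ->
14. deliver 3→1:  <1:lead t2 ->
15. deliver 1→4:  <4:foll t2 ->
16. deliver 4→1:  nop
17. deliver 2→0:  nop
18. deliver 4→2:  nop
19. deliver 2→0:  nop
20. deliver 3→2:  nop
21. deliver 3→4:  nop
22. deliver 2→1:  nop
23. deliver 4→0:  nop
24. propose(4,'y'):  nop
25. deliver 4→1:  nop
26. deliver 1→4:  nop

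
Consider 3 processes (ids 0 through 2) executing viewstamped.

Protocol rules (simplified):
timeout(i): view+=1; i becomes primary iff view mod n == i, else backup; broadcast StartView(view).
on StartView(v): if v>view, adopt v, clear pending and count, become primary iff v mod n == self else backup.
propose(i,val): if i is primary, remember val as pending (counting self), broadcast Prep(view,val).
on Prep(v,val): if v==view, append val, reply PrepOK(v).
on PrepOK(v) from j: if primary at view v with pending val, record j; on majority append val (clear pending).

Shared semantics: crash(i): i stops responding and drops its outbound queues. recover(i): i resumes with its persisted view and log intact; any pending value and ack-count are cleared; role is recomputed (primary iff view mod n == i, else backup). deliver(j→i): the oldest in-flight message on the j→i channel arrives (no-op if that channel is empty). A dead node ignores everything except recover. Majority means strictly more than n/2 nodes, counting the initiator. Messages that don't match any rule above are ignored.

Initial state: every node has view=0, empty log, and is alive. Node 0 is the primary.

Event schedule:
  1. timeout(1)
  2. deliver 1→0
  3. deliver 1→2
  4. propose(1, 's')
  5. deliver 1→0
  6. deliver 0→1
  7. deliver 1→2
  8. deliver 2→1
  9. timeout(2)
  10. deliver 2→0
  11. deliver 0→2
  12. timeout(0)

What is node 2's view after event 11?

2

1. timeout(1):  <1:prim v1 ->
2. deliver 1→0:  <0:back v1 ->
3. deliver 1→2:  <2:back v1 ->
4. propose(1,'s'):  nop
5. deliver 1→0:  <0:back v1 s>
6. deliver 0→1:  <1:prim v1 s>
7. deliver 1→2:  <2:back v1 s>
8. deliver 2→1:  nop
9. timeout(2):  <2:prim v2 s>
10. deliver 2→0:  <0:back v2 s>
11. deliver 0→2:  nop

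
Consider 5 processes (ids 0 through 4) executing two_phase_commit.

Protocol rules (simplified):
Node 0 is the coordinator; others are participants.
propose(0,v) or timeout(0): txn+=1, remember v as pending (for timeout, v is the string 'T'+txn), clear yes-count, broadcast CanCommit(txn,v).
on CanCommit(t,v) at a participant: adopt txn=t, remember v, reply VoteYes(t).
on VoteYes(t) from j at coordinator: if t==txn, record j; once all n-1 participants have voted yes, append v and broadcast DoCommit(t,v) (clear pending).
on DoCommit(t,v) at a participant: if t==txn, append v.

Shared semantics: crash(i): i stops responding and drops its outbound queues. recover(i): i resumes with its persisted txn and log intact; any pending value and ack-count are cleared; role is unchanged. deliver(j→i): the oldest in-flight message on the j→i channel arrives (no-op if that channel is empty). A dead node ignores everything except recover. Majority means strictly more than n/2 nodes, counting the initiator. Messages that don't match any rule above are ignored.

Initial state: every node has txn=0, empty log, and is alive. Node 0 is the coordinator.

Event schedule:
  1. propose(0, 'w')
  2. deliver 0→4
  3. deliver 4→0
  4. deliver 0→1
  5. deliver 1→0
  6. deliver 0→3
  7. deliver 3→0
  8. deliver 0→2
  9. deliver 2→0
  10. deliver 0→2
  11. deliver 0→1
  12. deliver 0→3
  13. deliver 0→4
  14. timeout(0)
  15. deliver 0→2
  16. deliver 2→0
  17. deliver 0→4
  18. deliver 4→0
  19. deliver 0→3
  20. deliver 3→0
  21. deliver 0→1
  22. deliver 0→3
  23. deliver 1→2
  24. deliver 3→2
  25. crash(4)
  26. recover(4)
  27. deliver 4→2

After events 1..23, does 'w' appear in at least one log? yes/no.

step 1 propose(0,'w'): 0={coor,t=1,log=-}
step 2 deliver 0→4: 4={part,t=1,log=-}
step 3 deliver 4→0: —
step 4 deliver 0→1: 1={part,t=1,log=-}
step 5 deliver 1→0: —
step 6 deliver 0→3: 3={part,t=1,log=-}
step 7 deliver 3→0: —
step 8 deliver 0→2: 2={part,t=1,log=-}
step 9 deliver 2→0: 0={coor,t=1,log=w}
step 10 deliver 0→2: 2={part,t=1,log=w}
step 11 deliver 0→1: 1={part,t=1,log=w}
step 12 deliver 0→3: 3={part,t=1,log=w}
step 13 deliver 0→4: 4={part,t=1,log=w}
step 14 timeout(0): 0={coor,t=2,log=w}
step 15 deliver 0→2: 2={part,t=2,log=w}
step 16 deliver 2→0: —
step 17 deliver 0→4: 4={part,t=2,log=w}
step 18 deliver 4→0: —
step 19 deliver 0→3: 3={part,t=2,log=w}
step 20 deliver 3→0: —
step 21 deliver 0→1: 1={part,t=2,log=w}
step 22 deliver 0→3: —
step 23 deliver 1→2: —

yes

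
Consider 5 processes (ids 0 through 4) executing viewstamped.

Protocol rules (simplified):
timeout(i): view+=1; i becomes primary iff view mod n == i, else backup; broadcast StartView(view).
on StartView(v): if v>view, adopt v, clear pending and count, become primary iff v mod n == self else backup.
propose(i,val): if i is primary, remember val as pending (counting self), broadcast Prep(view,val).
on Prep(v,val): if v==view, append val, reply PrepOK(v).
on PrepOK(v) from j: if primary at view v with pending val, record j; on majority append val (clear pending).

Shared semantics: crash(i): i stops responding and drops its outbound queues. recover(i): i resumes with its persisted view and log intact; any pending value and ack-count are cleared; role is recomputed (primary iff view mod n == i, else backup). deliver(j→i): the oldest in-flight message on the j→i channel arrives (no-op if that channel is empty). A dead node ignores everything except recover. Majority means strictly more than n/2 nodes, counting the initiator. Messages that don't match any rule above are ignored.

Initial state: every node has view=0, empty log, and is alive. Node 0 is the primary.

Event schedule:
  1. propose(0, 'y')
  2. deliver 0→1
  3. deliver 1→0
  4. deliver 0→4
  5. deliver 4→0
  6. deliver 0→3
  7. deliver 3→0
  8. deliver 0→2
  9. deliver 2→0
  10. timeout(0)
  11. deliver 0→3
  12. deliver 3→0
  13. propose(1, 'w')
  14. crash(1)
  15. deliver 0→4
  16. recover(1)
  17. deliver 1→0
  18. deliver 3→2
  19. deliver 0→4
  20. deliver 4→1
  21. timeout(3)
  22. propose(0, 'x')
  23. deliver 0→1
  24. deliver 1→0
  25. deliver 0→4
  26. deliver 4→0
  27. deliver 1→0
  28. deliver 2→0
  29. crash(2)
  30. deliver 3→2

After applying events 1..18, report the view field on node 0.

1

e1 propose(0,'y'): ·
e2 deliver 0→1: 1[back,v=0,y]
e3 deliver 1→0: ·
e4 deliver 0→4: 4[back,v=0,y]
e5 deliver 4→0: 0[prim,v=0,y]
e6 deliver 0→3: 3[back,v=0,y]
e7 deliver 3→0: ·
e8 deliver 0→2: 2[back,v=0,y]
e9 deliver 2→0: ·
e10 timeout(0): 0[back,v=1,y]
e11 deliver 0→3: 3[back,v=1,y]
e12 deliver 3→0: ·
e13 propose(1,'w'): ·
e14 crash(1): 1[✗back,v=0,y]
e15 deliver 0→4: 4[back,v=1,y]
e16 recover(1): 1[back,v=0,y]
e17 deliver 1→0: ·
e18 deliver 3→2: ·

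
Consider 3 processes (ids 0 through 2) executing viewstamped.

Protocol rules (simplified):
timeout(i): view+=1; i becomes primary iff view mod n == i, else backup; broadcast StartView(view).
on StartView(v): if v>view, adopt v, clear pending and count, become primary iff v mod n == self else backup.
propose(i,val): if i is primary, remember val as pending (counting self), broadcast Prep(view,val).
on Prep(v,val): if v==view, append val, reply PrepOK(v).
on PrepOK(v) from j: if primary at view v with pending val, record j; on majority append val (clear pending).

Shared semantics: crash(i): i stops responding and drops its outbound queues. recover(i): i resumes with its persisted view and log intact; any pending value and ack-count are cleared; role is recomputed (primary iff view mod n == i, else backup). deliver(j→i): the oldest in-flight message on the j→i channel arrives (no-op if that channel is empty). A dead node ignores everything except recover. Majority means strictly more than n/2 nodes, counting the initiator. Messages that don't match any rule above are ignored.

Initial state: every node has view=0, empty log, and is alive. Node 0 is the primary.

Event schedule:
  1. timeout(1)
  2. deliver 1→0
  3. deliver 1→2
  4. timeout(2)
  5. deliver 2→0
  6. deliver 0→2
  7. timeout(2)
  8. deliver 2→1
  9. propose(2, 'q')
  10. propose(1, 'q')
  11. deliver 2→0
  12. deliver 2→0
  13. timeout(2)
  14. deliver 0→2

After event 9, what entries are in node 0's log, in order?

step 1 timeout(1): 1={prim,v=1,log=-}
step 2 deliver 1→0: 0={back,v=1,log=-}
step 3 deliver 1→2: 2={back,v=1,log=-}
step 4 timeout(2): 2={prim,v=2,log=-}
step 5 deliver 2→0: 0={back,v=2,log=-}
step 6 deliver 0→2: —
step 7 timeout(2): 2={back,v=3,log=-}
step 8 deliver 2→1: 1={back,v=2,log=-}
step 9 propose(2,'q'): —

empty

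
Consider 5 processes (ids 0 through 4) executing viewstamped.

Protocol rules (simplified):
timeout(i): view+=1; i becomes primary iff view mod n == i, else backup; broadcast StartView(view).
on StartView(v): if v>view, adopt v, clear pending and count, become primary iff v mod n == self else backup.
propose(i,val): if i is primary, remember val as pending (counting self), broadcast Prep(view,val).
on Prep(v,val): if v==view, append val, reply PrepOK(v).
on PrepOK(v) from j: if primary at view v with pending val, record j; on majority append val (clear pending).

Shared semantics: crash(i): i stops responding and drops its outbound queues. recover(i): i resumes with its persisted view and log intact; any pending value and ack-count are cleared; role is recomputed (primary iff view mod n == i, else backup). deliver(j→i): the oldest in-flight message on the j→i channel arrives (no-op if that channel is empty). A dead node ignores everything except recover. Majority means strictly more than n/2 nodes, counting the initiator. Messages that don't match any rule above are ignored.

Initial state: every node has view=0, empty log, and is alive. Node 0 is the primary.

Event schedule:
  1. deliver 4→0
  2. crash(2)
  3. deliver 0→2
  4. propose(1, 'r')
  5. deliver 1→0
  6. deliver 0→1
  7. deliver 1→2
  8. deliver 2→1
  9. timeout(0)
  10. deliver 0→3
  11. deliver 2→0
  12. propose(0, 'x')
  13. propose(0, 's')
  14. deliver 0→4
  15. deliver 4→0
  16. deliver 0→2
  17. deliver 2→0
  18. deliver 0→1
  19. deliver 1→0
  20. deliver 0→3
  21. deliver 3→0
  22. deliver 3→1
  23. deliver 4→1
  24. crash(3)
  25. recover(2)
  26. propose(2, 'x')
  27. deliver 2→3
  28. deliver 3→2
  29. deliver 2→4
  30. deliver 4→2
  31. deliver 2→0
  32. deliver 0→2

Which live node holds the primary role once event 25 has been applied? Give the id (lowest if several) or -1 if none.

after 1 — deliver 4→0: ·
after 2 — crash(2): n2:✗back/v0/[-]
after 3 — deliver 0→2: ·
after 4 — propose(1,'r'): ·
after 5 — deliver 1→0: ·
after 6 — deliver 0→1: ·
after 7 — deliver 1→2: ·
after 8 — deliver 2→1: ·
after 9 — timeout(0): n0:back/v1/[-]
after 10 — deliver 0→3: n3:back/v1/[-]
after 11 — deliver 2→0: ·
after 12 — propose(0,'x'): ·
after 13 — propose(0,'s'): ·
after 14 — deliver 0→4: n4:back/v1/[-]
after 15 — deliver 4→0: ·
after 16 — deliver 0→2: ·
after 17 — deliver 2→0: ·
after 18 — deliver 0→1: n1:prim/v1/[-]
after 19 — deliver 1→0: ·
after 20 — deliver 0→3: ·
after 21 — deliver 3→0: ·
after 22 — deliver 3→1: ·
after 23 — deliver 4→1: ·
after 24 — crash(3): n3:✗back/v1/[-]
after 25 — recover(2): n2:back/v0/[-]

1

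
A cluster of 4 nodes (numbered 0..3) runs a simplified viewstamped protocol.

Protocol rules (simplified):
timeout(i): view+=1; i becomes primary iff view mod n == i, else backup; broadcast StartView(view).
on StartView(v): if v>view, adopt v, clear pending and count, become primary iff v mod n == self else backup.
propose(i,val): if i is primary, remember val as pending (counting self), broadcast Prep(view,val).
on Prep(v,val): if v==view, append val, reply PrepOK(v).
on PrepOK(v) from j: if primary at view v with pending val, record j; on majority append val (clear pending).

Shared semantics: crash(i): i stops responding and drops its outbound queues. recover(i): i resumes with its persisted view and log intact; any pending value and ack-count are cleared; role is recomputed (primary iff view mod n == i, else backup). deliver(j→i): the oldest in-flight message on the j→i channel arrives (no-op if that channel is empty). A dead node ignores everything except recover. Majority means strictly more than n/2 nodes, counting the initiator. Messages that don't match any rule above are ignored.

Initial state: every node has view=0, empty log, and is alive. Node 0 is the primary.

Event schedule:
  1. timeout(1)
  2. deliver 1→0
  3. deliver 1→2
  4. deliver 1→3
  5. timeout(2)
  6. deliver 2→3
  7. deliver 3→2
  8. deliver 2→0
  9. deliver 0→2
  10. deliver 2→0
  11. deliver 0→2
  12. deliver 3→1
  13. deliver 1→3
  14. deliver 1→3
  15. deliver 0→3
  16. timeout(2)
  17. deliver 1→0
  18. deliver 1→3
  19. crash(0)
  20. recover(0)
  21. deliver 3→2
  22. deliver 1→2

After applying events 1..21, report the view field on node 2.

3

1. timeout(1):  <1:prim v1 ->
2. deliver 1→0:  <0:back v1 ->
3. deliver 1→2:  <2:back v1 ->
4. deliver 1→3:  <3:back v1 ->
5. timeout(2):  <2:prim v2 ->
6. deliver 2→3:  <3:back v2 ->
7. deliver 3→2:  nop
8. deliver 2→0:  <0:back v2 ->
9. deliver 0→2:  nop
10. deliver 2→0:  nop
11. deliver 0→2:  nop
12. deliver 3→1:  nop
13. deliver 1→3:  nop
14. deliver 1→3:  nop
15. deliver 0→3:  nop
16. timeout(2):  <2:back v3 ->
17. deliver 1→0:  nop
18. deliver 1→3:  nop
19. crash(0):  <0:✗back v2 ->
20. recover(0):  <0:back v2 ->
21. deliver 3→2:  nop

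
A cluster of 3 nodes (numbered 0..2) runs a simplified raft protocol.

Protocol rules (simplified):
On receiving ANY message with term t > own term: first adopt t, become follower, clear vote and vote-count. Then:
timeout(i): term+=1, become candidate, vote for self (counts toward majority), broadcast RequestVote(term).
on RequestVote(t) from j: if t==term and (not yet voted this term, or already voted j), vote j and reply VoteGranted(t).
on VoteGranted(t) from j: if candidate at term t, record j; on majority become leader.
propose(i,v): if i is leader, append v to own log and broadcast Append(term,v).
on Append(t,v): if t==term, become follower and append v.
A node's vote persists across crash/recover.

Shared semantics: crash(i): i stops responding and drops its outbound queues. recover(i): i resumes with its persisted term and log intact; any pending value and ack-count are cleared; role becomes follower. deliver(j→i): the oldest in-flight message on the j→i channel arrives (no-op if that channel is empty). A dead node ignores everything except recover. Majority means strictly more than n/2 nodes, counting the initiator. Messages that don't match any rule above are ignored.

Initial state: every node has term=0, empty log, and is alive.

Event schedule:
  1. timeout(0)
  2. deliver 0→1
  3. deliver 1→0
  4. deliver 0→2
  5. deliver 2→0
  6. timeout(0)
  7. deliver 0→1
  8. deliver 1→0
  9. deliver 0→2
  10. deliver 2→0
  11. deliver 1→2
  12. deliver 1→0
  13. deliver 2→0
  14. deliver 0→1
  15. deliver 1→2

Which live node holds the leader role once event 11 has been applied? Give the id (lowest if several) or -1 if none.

e1 timeout(0): 0[cand,t=1,-]
e2 deliver 0→1: 1[foll,t=1,-]
e3 deliver 1→0: 0[lead,t=1,-]
e4 deliver 0→2: 2[foll,t=1,-]
e5 deliver 2→0: ·
e6 timeout(0): 0[cand,t=2,-]
e7 deliver 0→1: 1[foll,t=2,-]
e8 deliver 1→0: 0[lead,t=2,-]
e9 deliver 0→2: 2[foll,t=2,-]
e10 deliver 2→0: ·
e11 deliver 1→2: ·

0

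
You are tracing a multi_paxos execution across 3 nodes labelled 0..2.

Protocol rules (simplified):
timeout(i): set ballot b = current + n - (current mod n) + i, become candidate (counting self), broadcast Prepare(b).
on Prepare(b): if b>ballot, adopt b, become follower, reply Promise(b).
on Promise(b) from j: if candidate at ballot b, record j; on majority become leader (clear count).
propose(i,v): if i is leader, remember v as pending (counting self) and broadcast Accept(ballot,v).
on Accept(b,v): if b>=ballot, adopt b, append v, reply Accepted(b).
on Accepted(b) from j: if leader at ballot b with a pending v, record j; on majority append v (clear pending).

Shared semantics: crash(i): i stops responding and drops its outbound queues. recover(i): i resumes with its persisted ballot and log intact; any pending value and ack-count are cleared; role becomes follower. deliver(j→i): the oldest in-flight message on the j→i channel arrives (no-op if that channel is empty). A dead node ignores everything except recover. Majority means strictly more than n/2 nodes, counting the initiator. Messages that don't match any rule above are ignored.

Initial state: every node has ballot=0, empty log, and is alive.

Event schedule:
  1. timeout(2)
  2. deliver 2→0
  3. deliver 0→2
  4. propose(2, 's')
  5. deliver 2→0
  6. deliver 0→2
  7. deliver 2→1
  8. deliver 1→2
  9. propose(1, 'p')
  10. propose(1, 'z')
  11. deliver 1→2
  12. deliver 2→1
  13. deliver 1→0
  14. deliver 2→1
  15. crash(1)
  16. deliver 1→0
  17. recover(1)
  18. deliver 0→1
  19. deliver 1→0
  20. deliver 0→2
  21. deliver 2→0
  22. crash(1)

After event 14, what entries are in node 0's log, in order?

step 1 timeout(2): 2={cand,b=5,log=-}
step 2 deliver 2→0: 0={foll,b=5,log=-}
step 3 deliver 0→2: 2={lead,b=5,log=-}
step 4 propose(2,'s'): —
step 5 deliver 2→0: 0={foll,b=5,log=s}
step 6 deliver 0→2: 2={lead,b=5,log=s}
step 7 deliver 2→1: 1={foll,b=5,log=-}
step 8 deliver 1→2: —
step 9 propose(1,'p'): —
step 10 propose(1,'z'): —
step 11 deliver 1→2: —
step 12 deliver 2→1: 1={foll,b=5,log=s}
step 13 deliver 1→0: —
step 14 deliver 2→1: —

s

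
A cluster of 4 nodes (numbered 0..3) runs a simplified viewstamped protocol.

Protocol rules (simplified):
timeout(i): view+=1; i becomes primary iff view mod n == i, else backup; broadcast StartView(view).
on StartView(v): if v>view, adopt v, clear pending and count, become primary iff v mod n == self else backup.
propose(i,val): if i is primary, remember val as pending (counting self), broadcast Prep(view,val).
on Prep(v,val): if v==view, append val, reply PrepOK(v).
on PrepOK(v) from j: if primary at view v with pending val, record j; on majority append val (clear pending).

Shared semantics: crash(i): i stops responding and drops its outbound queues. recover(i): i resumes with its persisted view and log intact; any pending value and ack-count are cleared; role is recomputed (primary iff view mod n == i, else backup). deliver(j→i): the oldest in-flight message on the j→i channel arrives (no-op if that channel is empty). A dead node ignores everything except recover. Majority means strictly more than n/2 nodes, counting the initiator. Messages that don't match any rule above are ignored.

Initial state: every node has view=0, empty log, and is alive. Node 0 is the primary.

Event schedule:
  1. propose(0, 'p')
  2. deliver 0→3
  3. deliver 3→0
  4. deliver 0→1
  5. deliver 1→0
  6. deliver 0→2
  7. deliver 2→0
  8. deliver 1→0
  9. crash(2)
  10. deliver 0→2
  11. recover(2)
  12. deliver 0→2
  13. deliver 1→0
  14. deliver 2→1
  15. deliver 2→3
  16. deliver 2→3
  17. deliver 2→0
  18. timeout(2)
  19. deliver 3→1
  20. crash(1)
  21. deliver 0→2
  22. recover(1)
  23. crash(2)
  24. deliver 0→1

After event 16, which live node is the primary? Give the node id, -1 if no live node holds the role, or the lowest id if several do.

0

[1] propose(0,'p') → ∅
[2] deliver 0→3 → N3(back v0 [p])
[3] deliver 3→0 → ∅
[4] deliver 0→1 → N1(back v0 [p])
[5] deliver 1→0 → N0(prim v0 [p])
[6] deliver 0→2 → N2(back v0 [p])
[7] deliver 2→0 → ∅
[8] deliver 1→0 → ∅
[9] crash(2) → N2(✗back v0 [p])
[10] deliver 0→2 → ∅
[11] recover(2) → N2(back v0 [p])
[12] deliver 0→2 → ∅
[13] deliver 1→0 → ∅
[14] deliver 2→1 → ∅
[15] deliver 2→3 → ∅
[16] deliver 2→3 → ∅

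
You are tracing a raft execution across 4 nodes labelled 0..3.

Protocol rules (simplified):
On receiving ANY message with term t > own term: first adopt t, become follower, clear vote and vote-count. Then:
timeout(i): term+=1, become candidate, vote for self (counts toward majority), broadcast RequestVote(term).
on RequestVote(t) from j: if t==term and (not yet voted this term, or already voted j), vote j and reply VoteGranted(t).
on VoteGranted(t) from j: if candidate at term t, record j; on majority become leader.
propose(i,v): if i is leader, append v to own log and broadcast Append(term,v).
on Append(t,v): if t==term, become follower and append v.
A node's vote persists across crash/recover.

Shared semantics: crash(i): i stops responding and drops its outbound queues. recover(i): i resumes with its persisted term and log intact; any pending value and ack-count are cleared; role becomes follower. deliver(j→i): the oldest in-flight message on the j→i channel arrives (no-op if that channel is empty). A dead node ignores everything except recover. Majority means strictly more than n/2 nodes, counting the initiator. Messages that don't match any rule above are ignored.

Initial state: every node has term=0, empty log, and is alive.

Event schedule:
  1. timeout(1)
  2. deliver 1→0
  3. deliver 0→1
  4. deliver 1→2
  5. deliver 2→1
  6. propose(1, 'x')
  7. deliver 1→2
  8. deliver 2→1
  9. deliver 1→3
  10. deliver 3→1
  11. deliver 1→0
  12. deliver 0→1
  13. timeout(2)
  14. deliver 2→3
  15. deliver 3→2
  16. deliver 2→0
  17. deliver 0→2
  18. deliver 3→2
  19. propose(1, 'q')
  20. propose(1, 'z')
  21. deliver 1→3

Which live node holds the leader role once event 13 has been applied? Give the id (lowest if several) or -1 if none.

1

[1] timeout(1) → N1(cand t1 [-])
[2] deliver 1→0 → N0(foll t1 [-])
[3] deliver 0→1 → ∅
[4] deliver 1→2 → N2(foll t1 [-])
[5] deliver 2→1 → N1(lead t1 [-])
[6] propose(1,'x') → N1(lead t1 [x])
[7] deliver 1→2 → N2(foll t1 [x])
[8] deliver 2→1 → ∅
[9] deliver 1→3 → N3(foll t1 [-])
[10] deliver 3→1 → ∅
[11] deliver 1→0 → N0(foll t1 [x])
[12] deliver 0→1 → ∅
[13] timeout(2) → N2(cand t2 [x])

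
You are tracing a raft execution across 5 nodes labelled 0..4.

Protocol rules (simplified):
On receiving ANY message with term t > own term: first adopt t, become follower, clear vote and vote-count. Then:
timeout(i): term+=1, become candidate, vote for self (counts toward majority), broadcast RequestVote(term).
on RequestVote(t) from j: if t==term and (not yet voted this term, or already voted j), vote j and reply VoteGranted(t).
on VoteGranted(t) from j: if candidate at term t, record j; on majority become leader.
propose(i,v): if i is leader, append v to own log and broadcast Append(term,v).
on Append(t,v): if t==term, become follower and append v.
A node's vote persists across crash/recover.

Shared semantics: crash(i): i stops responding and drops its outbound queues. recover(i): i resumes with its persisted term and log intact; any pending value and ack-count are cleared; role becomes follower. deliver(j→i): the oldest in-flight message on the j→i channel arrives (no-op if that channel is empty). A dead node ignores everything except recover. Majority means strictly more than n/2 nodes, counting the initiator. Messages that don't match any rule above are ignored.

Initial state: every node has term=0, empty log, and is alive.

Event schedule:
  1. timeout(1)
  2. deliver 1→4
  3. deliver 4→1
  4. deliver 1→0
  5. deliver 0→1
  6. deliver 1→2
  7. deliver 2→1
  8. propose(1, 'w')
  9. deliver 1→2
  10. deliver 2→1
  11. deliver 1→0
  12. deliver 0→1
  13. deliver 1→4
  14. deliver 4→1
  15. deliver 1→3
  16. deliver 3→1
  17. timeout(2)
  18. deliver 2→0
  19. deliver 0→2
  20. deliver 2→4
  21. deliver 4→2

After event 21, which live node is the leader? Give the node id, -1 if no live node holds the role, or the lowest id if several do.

1

[1] timeout(1) → N1(cand t1 [-])
[2] deliver 1→4 → N4(foll t1 [-])
[3] deliver 4→1 → ∅
[4] deliver 1→0 → N0(foll t1 [-])
[5] deliver 0→1 → N1(lead t1 [-])
[6] deliver 1→2 → N2(foll t1 [-])
[7] deliver 2→1 → ∅
[8] propose(1,'w') → N1(lead t1 [w])
[9] deliver 1→2 → N2(foll t1 [w])
[10] deliver 2→1 → ∅
[11] deliver 1→0 → N0(foll t1 [w])
[12] deliver 0→1 → ∅
[13] deliver 1→4 → N4(foll t1 [w])
[14] deliver 4→1 → ∅
[15] deliver 1→3 → N3(foll t1 [-])
[16] deliver 3→1 → ∅
[17] timeout(2) → N2(cand t2 [w])
[18] deliver 2→0 → N0(foll t2 [w])
[19] deliver 0→2 → ∅
[20] deliver 2→4 → N4(foll t2 [w])
[21] deliver 4→2 → N2(lead t2 [w])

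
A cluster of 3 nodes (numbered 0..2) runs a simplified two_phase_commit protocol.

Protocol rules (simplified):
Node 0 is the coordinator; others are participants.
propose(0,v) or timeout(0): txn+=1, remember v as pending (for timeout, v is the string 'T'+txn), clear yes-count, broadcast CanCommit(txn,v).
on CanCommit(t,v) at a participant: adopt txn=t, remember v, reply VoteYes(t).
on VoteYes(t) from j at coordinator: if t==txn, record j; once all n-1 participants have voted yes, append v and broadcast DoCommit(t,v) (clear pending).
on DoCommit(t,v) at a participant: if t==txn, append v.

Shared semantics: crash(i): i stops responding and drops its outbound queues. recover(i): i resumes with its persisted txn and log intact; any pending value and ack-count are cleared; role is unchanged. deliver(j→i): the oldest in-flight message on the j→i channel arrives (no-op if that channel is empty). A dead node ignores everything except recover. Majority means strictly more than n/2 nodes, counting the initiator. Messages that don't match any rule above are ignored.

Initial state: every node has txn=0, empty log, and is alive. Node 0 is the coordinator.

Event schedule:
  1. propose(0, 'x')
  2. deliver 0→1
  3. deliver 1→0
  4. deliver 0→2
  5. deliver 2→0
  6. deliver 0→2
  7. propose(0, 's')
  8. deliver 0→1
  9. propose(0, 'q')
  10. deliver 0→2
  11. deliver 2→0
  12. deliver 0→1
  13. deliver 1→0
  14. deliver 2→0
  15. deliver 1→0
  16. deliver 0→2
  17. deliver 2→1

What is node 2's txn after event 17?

e1 propose(0,'x'): 0[coor,t=1,-]
e2 deliver 0→1: 1[part,t=1,-]
e3 deliver 1→0: ·
e4 deliver 0→2: 2[part,t=1,-]
e5 deliver 2→0: 0[coor,t=1,x]
e6 deliver 0→2: 2[part,t=1,x]
e7 propose(0,'s'): 0[coor,t=2,x]
e8 deliver 0→1: 1[part,t=1,x]
e9 propose(0,'q'): 0[coor,t=3,x]
e10 deliver 0→2: 2[part,t=2,x]
e11 deliver 2→0: ·
e12 deliver 0→1: 1[part,t=2,x]
e13 deliver 1→0: ·
e14 deliver 2→0: ·
e15 deliver 1→0: ·
e16 deliver 0→2: 2[part,t=3,x]
e17 deliver 2→1: ·

3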